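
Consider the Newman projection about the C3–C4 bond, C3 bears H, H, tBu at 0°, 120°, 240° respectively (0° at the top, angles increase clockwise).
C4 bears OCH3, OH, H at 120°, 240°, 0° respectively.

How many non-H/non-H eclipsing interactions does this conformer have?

Non-H eclipsing pairs: tBu(240°)/OH(240°) — 1 interaction.

1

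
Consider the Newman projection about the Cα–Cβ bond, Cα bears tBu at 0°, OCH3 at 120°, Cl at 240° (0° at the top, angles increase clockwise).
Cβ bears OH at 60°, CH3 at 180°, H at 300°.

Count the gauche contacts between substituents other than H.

4

Non-H gauche pairs: tBu(0°)/OH(60°); OCH3(120°)/OH(60°); OCH3(120°)/CH3(180°); Cl(240°)/CH3(180°) — 4 interactions.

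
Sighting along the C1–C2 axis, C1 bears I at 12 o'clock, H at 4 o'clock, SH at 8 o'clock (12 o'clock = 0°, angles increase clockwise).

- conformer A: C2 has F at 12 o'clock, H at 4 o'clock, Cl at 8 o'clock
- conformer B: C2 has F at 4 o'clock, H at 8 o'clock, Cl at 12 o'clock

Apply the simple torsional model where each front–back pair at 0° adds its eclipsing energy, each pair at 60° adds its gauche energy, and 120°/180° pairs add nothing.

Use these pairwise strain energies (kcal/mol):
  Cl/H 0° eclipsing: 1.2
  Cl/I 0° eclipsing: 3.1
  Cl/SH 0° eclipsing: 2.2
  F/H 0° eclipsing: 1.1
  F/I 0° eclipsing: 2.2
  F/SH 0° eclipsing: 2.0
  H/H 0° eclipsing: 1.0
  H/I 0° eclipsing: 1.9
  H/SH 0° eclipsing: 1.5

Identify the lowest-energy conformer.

A

A (eclipsed): I–F eclipsed, H–H eclipsed, SH–Cl eclipsed; 2.2 + 1.0 + 2.2 = 5.4 kcal/mol.
B (eclipsed): I–Cl eclipsed, H–F eclipsed, SH–H eclipsed; 3.1 + 1.1 + 1.5 = 5.7 kcal/mol.
A has the lowest total (5.4 kcal/mol).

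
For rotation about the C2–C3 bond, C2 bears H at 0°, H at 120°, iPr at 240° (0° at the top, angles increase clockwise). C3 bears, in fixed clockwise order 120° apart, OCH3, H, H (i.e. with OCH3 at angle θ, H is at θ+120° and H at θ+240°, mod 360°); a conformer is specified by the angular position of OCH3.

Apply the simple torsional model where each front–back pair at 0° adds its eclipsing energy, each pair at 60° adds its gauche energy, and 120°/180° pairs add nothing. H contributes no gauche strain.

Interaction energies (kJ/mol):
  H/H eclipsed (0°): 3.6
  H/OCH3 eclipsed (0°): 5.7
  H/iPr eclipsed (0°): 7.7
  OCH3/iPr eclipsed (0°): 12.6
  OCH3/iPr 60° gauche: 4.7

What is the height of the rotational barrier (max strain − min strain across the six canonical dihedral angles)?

19.8 kJ/mol

OCH3 at 0° (eclipsed): H–OCH3 eclipsed, H–H eclipsed, iPr–H eclipsed; 5.7 + 3.6 + 7.7 = 17.0 kJ/mol.
OCH3 at 60° (staggered): no non-H gauche contacts → 0.0 kJ/mol.
OCH3 at 120° (eclipsed): H–H eclipsed, H–OCH3 eclipsed, iPr–H eclipsed; 3.6 + 5.7 + 7.7 = 17.0 kJ/mol.
OCH3 at 180° (staggered): iPr–OCH3 gauche; 4.7 = 4.7 kJ/mol.
OCH3 at 240° (eclipsed): H–H eclipsed, H–H eclipsed, iPr–OCH3 eclipsed; 3.6 + 3.6 + 12.6 = 19.8 kJ/mol.
OCH3 at 300° (staggered): iPr–OCH3 gauche; 4.7 = 4.7 kJ/mol.
Max at 240° (19.8 kJ/mol), min at 60° (0.0 kJ/mol); barrier = 19.8 kJ/mol.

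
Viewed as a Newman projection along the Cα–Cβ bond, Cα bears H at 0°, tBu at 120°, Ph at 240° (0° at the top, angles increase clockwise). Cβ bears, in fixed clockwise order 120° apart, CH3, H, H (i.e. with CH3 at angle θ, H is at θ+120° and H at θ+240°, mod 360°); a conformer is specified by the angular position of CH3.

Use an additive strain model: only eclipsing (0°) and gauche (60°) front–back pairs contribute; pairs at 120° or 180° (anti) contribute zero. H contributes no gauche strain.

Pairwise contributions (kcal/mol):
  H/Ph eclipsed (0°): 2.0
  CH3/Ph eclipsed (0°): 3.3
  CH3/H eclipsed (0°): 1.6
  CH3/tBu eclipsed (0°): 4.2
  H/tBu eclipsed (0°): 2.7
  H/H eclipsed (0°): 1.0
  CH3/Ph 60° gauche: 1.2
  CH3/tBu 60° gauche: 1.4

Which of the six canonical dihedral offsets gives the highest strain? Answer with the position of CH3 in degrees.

CH3 at 0° (eclipsed): H(0°)/CH3(0°) eclipsed 1.6; tBu(120°)/H(120°) eclipsed 2.7; Ph(240°)/H(240°) eclipsed 2.0 → 6.3 kcal/mol.
CH3 at 60° (staggered): tBu(120°)/CH3(60°) gauche 1.4 → 1.4 kcal/mol.
CH3 at 120° (eclipsed): H(0°)/H(0°) eclipsed 1.0; tBu(120°)/CH3(120°) eclipsed 4.2; Ph(240°)/H(240°) eclipsed 2.0 → 7.2 kcal/mol.
CH3 at 180° (staggered): tBu(120°)/CH3(180°) gauche 1.4; Ph(240°)/CH3(180°) gauche 1.2 → 2.6 kcal/mol.
CH3 at 240° (eclipsed): H(0°)/H(0°) eclipsed 1.0; tBu(120°)/H(120°) eclipsed 2.7; Ph(240°)/CH3(240°) eclipsed 3.3 → 7.0 kcal/mol.
CH3 at 300° (staggered): Ph(240°)/CH3(300°) gauche 1.2 → 1.2 kcal/mol.
The maximum (7.2 kcal/mol) occurs with CH3 at 120°.

120°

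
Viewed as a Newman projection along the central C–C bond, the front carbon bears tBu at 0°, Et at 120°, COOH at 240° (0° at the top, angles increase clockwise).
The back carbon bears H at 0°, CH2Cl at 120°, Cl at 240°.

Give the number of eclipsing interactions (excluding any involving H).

Non-H eclipsing pairs: Et(120°)/CH2Cl(120°); COOH(240°)/Cl(240°) — 2 interactions.

2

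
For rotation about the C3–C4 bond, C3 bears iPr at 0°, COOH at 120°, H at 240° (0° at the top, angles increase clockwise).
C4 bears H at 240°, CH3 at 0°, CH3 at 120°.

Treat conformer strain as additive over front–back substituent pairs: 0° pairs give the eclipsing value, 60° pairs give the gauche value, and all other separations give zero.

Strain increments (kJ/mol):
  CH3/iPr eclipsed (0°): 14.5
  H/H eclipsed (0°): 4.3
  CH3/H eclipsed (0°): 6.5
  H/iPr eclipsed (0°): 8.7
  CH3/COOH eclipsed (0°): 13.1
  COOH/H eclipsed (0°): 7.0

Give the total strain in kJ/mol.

This conformer is eclipsed. iPr at 0° is eclipsed with CH3 at 0° (14.5); COOH at 120° is eclipsed with CH3 at 120° (13.1); H at 240° is eclipsed with H at 240° (4.3). Total 31.9 kJ/mol.

31.9 kJ/mol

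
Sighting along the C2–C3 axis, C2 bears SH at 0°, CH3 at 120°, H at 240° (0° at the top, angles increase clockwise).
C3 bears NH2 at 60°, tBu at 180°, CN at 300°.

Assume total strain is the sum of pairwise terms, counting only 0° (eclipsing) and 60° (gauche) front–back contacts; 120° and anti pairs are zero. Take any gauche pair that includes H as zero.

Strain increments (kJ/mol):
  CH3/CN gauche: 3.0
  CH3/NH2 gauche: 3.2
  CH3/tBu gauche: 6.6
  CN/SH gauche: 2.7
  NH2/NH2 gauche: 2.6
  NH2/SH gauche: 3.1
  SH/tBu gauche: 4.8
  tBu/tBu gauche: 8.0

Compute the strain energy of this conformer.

15.6 kJ/mol

This conformer (staggered): SH–NH2 gauche, SH–CN gauche, CH3–NH2 gauche, CH3–tBu gauche; 3.1 + 2.7 + 3.2 + 6.6 = 15.6 kJ/mol.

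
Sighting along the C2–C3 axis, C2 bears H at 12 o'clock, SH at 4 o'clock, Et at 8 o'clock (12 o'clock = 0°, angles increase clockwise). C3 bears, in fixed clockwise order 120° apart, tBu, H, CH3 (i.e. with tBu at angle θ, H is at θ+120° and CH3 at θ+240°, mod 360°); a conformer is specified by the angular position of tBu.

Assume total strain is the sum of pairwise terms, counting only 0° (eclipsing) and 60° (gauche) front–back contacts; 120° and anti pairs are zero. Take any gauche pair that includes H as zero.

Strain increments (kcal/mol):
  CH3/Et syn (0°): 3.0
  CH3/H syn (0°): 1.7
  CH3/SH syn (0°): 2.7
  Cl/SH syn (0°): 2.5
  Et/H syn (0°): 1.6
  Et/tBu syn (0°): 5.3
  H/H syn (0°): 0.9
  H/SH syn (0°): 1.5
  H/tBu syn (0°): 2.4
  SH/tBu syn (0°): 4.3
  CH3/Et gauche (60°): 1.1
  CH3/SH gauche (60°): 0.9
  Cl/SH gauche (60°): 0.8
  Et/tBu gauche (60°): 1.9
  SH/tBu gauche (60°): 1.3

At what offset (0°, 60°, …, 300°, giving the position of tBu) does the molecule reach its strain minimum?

tBu at 0° (eclipsed): H–tBu eclipsed, SH–H eclipsed, Et–CH3 eclipsed; 2.4 + 1.5 + 3.0 = 6.9 kcal/mol.
tBu at 60° (staggered): SH–tBu gauche, Et–CH3 gauche; 1.3 + 1.1 = 2.4 kcal/mol.
tBu at 120° (eclipsed): H–CH3 eclipsed, SH–tBu eclipsed, Et–H eclipsed; 1.7 + 4.3 + 1.6 = 7.6 kcal/mol.
tBu at 180° (staggered): SH–tBu gauche, SH–CH3 gauche, Et–tBu gauche; 1.3 + 0.9 + 1.9 = 4.1 kcal/mol.
tBu at 240° (eclipsed): H–H eclipsed, SH–CH3 eclipsed, Et–tBu eclipsed; 0.9 + 2.7 + 5.3 = 8.9 kcal/mol.
tBu at 300° (staggered): SH–CH3 gauche, Et–tBu gauche, Et–CH3 gauche; 0.9 + 1.9 + 1.1 = 3.9 kcal/mol.
The minimum (2.4 kcal/mol) occurs with tBu at 60°.

60°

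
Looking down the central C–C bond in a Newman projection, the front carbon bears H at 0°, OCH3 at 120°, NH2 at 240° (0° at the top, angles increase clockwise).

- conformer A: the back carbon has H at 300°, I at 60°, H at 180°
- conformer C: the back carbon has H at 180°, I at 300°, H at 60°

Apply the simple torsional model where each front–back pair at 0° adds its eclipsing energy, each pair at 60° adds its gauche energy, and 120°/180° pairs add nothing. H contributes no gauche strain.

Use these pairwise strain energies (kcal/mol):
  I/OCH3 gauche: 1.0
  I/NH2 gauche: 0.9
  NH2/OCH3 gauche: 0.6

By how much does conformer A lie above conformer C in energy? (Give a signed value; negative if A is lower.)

+0.1 kcal/mol

A (staggered): OCH3–I gauche; 1.0 = 1.0 kcal/mol.
C (staggered): NH2–I gauche; 0.9 = 0.9 kcal/mol.
E(A) − E(C) = 1.0 − 0.9 = +0.1 kcal/mol.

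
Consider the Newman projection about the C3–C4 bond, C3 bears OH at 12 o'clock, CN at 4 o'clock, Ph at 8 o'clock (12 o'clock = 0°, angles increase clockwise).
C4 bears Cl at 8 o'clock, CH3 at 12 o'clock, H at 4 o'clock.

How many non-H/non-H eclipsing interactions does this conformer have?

Non-H eclipsing pairs: OH(0°)/CH3(0°); Ph(240°)/Cl(240°) — 2 interactions.

2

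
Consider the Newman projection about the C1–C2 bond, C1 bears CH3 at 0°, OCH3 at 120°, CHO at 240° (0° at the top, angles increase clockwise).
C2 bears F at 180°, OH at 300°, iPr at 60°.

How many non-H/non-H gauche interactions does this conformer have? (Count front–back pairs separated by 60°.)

Non-H gauche pairs: CH3(0°)/OH(300°); CH3(0°)/iPr(60°); OCH3(120°)/F(180°); OCH3(120°)/iPr(60°); CHO(240°)/F(180°); CHO(240°)/OH(300°) — 6 interactions.

6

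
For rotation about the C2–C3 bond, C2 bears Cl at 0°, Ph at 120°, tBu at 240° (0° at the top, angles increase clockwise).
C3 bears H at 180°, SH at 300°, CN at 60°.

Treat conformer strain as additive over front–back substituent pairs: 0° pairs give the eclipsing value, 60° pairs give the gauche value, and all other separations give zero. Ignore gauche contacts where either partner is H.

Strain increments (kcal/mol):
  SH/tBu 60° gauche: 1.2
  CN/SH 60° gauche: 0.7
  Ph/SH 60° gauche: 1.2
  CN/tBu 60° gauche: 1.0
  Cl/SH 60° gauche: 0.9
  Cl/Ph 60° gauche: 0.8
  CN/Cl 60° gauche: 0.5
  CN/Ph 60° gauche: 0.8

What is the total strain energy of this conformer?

3.4 kcal/mol

This conformer (staggered): Cl(0°)/SH(300°) gauche 0.9; Cl(0°)/CN(60°) gauche 0.5; Ph(120°)/CN(60°) gauche 0.8; tBu(240°)/SH(300°) gauche 1.2 → 3.4 kcal/mol.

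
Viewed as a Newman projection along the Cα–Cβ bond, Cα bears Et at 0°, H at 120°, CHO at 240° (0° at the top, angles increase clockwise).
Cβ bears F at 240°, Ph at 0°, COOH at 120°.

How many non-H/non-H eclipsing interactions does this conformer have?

2

Non-H eclipsing pairs: Et(0°)/Ph(0°); CHO(240°)/F(240°) — 2 interactions.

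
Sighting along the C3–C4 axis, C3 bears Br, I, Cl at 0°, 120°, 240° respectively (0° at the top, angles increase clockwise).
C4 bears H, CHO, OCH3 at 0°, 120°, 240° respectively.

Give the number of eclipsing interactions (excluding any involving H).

2

Non-H eclipsing pairs: I(120°)/CHO(120°); Cl(240°)/OCH3(240°) — 2 interactions.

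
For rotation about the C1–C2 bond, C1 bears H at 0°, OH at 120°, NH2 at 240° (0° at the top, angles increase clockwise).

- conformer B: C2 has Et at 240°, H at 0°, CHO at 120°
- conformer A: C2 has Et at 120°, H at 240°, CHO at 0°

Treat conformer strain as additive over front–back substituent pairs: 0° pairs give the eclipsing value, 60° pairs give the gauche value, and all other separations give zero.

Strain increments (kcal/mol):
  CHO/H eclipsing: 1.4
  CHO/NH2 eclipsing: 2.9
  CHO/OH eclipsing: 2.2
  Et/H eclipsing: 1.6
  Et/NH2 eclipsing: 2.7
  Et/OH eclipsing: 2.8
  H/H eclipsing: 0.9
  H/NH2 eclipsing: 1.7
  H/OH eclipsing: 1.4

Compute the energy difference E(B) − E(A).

-0.1 kcal/mol

B is eclipsed. H at 0° is eclipsed with H at 0° (0.9); OH at 120° is eclipsed with CHO at 120° (2.2); NH2 at 240° is eclipsed with Et at 240° (2.7). Total 5.8 kcal/mol.
A is eclipsed. H at 0° is eclipsed with CHO at 0° (1.4); OH at 120° is eclipsed with Et at 120° (2.8); NH2 at 240° is eclipsed with H at 240° (1.7). Total 5.9 kcal/mol.
E(B) − E(A) = 5.8 − 5.9 = -0.1 kcal/mol.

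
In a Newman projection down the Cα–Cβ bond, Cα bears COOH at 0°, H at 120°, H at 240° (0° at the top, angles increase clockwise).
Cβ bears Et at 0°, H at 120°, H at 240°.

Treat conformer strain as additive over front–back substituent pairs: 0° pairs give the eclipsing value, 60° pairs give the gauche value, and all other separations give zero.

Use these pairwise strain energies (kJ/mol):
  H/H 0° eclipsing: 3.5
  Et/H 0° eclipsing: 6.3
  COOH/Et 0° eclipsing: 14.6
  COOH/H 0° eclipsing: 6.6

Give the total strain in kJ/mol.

This conformer is eclipsed. COOH at 0° is eclipsed with Et at 0° (14.6); H at 120° is eclipsed with H at 120° (3.5); H at 240° is eclipsed with H at 240° (3.5). Total 21.6 kJ/mol.

21.6 kJ/mol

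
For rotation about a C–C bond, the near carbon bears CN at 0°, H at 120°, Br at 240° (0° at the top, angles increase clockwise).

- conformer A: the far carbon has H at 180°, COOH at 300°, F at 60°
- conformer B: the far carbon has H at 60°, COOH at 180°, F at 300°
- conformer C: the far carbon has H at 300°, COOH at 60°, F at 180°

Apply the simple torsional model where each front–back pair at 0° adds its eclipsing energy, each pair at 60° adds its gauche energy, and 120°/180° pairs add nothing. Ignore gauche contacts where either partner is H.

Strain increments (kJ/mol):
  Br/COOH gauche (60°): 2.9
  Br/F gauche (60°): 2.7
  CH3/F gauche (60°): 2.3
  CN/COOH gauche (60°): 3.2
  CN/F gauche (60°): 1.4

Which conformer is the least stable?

A

A is staggered. CN at 0° is gauche with COOH at 300° (3.2); CN at 0° is gauche with F at 60° (1.4); Br at 240° is gauche with COOH at 300° (2.9). Total 7.5 kJ/mol.
B is staggered. CN at 0° is gauche with F at 300° (1.4); Br at 240° is gauche with COOH at 180° (2.9); Br at 240° is gauche with F at 300° (2.7). Total 7.0 kJ/mol.
C is staggered. CN at 0° is gauche with COOH at 60° (3.2); Br at 240° is gauche with F at 180° (2.7). Total 5.9 kJ/mol.
A has the highest total (7.5 kJ/mol).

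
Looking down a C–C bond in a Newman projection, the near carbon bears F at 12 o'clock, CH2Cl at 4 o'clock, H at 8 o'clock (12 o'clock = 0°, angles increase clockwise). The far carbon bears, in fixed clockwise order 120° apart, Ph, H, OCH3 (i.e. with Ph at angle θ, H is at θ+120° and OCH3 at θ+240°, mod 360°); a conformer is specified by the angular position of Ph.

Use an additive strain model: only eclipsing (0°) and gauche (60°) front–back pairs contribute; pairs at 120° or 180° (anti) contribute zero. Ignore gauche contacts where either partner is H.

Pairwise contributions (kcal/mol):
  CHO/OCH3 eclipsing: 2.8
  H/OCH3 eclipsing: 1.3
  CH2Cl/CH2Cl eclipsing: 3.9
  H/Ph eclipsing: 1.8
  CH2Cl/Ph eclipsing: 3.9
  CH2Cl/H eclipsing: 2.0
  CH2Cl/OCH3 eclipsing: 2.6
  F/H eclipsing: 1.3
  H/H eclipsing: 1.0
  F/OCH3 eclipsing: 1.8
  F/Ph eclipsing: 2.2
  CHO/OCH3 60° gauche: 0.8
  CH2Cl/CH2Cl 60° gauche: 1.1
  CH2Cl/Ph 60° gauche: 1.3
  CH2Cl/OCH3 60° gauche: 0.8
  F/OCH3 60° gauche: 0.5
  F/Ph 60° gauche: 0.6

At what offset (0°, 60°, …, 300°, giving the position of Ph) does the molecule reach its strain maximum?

Ph at 0° (eclipsed): F(0°)/Ph(0°) eclipsed 2.2; CH2Cl(120°)/H(120°) eclipsed 2.0; H(240°)/OCH3(240°) eclipsed 1.3 → 5.5 kcal/mol.
Ph at 60° (staggered): F(0°)/Ph(60°) gauche 0.6; F(0°)/OCH3(300°) gauche 0.5; CH2Cl(120°)/Ph(60°) gauche 1.3 → 2.4 kcal/mol.
Ph at 120° (eclipsed): F(0°)/OCH3(0°) eclipsed 1.8; CH2Cl(120°)/Ph(120°) eclipsed 3.9; H(240°)/H(240°) eclipsed 1.0 → 6.7 kcal/mol.
Ph at 180° (staggered): F(0°)/OCH3(60°) gauche 0.5; CH2Cl(120°)/Ph(180°) gauche 1.3; CH2Cl(120°)/OCH3(60°) gauche 0.8 → 2.6 kcal/mol.
Ph at 240° (eclipsed): F(0°)/H(0°) eclipsed 1.3; CH2Cl(120°)/OCH3(120°) eclipsed 2.6; H(240°)/Ph(240°) eclipsed 1.8 → 5.7 kcal/mol.
Ph at 300° (staggered): F(0°)/Ph(300°) gauche 0.6; CH2Cl(120°)/OCH3(180°) gauche 0.8 → 1.4 kcal/mol.
The maximum (6.7 kcal/mol) occurs with Ph at 120°.

120°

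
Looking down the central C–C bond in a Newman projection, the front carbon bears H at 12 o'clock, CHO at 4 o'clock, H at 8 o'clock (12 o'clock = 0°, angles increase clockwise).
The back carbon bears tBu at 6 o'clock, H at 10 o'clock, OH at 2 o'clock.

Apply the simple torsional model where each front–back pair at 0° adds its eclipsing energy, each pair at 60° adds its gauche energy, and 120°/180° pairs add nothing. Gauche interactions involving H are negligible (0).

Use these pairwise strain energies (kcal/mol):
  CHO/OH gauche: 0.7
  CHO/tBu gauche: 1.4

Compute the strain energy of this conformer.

This conformer (staggered): CHO(120°)/tBu(180°) gauche 1.4; CHO(120°)/OH(60°) gauche 0.7 → 2.1 kcal/mol.

2.1 kcal/mol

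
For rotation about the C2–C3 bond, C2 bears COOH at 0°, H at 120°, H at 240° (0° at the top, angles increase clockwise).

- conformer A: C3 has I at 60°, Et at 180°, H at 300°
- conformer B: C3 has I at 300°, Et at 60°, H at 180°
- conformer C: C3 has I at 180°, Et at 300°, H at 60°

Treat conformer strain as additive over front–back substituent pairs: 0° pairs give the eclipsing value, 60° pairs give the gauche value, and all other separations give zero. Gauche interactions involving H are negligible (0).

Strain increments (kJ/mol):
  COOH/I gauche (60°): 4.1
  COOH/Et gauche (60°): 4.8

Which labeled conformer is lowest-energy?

A

A (staggered): COOH(0°)/I(60°) gauche 4.1 → 4.1 kJ/mol.
B (staggered): COOH(0°)/I(300°) gauche 4.1; COOH(0°)/Et(60°) gauche 4.8 → 8.9 kJ/mol.
C (staggered): COOH(0°)/Et(300°) gauche 4.8 → 4.8 kJ/mol.
A has the lowest total (4.1 kJ/mol).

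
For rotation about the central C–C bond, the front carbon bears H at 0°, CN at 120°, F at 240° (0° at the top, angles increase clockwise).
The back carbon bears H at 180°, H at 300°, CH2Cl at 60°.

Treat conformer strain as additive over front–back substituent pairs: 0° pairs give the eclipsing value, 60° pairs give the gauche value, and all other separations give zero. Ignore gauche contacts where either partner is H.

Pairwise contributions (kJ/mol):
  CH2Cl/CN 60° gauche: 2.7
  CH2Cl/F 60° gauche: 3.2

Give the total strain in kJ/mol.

This conformer (staggered): CN(120°)/CH2Cl(60°) gauche 2.7 → 2.7 kJ/mol.

2.7 kJ/mol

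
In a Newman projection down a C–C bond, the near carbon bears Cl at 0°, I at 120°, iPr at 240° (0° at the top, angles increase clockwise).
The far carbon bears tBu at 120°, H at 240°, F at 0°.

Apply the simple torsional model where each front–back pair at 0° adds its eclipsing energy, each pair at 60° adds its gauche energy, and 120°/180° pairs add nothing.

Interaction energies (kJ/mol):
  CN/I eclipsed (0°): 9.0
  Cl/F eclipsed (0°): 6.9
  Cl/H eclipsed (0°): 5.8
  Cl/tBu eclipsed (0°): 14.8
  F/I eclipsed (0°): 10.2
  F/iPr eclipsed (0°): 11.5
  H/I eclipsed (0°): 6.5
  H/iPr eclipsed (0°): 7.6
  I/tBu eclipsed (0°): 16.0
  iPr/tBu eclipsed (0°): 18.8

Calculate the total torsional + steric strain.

30.5 kJ/mol

This conformer (eclipsed): Cl(0°)/F(0°) eclipsed 6.9; I(120°)/tBu(120°) eclipsed 16.0; iPr(240°)/H(240°) eclipsed 7.6 → 30.5 kJ/mol.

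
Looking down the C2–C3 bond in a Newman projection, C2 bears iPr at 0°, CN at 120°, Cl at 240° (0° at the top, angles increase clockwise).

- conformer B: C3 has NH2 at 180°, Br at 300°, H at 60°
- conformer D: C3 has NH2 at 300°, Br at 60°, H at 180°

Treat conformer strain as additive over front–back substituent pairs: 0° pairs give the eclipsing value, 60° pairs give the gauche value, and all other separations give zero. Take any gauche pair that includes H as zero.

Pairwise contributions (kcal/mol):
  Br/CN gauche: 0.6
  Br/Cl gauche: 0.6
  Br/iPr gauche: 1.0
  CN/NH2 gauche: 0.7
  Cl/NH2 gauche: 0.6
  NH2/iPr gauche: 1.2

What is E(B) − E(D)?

B (staggered): iPr(0°)/Br(300°) gauche 1.0; CN(120°)/NH2(180°) gauche 0.7; Cl(240°)/NH2(180°) gauche 0.6; Cl(240°)/Br(300°) gauche 0.6 → 2.9 kcal/mol.
D (staggered): iPr(0°)/NH2(300°) gauche 1.2; iPr(0°)/Br(60°) gauche 1.0; CN(120°)/Br(60°) gauche 0.6; Cl(240°)/NH2(300°) gauche 0.6 → 3.4 kcal/mol.
E(B) − E(D) = 2.9 − 3.4 = -0.5 kcal/mol.

-0.5 kcal/mol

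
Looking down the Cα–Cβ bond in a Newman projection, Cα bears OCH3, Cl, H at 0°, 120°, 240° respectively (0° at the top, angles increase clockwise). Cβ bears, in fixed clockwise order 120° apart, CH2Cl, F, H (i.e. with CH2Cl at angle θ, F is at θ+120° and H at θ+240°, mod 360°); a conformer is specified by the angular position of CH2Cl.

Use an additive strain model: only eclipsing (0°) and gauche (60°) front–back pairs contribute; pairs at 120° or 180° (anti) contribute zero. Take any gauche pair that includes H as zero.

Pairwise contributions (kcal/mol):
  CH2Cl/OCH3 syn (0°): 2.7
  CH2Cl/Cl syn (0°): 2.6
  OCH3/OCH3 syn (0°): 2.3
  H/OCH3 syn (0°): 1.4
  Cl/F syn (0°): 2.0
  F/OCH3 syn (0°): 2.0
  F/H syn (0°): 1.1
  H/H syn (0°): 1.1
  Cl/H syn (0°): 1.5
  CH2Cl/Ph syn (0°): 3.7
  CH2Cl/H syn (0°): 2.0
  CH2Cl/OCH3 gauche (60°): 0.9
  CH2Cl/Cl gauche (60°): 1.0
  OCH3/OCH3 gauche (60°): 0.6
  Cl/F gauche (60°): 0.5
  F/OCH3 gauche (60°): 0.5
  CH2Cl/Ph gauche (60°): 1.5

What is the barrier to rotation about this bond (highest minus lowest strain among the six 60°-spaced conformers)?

CH2Cl at 0° (eclipsed): OCH3(0°)/CH2Cl(0°) eclipsed 2.7; Cl(120°)/F(120°) eclipsed 2.0; H(240°)/H(240°) eclipsed 1.1 → 5.8 kcal/mol.
CH2Cl at 60° (staggered): OCH3(0°)/CH2Cl(60°) gauche 0.9; Cl(120°)/CH2Cl(60°) gauche 1.0; Cl(120°)/F(180°) gauche 0.5 → 2.4 kcal/mol.
CH2Cl at 120° (eclipsed): OCH3(0°)/H(0°) eclipsed 1.4; Cl(120°)/CH2Cl(120°) eclipsed 2.6; H(240°)/F(240°) eclipsed 1.1 → 5.1 kcal/mol.
CH2Cl at 180° (staggered): OCH3(0°)/F(300°) gauche 0.5; Cl(120°)/CH2Cl(180°) gauche 1.0 → 1.5 kcal/mol.
CH2Cl at 240° (eclipsed): OCH3(0°)/F(0°) eclipsed 2.0; Cl(120°)/H(120°) eclipsed 1.5; H(240°)/CH2Cl(240°) eclipsed 2.0 → 5.5 kcal/mol.
CH2Cl at 300° (staggered): OCH3(0°)/CH2Cl(300°) gauche 0.9; OCH3(0°)/F(60°) gauche 0.5; Cl(120°)/F(60°) gauche 0.5 → 1.9 kcal/mol.
Max at 0° (5.8 kcal/mol), min at 180° (1.5 kcal/mol); barrier = 4.3 kcal/mol.

4.3 kcal/mol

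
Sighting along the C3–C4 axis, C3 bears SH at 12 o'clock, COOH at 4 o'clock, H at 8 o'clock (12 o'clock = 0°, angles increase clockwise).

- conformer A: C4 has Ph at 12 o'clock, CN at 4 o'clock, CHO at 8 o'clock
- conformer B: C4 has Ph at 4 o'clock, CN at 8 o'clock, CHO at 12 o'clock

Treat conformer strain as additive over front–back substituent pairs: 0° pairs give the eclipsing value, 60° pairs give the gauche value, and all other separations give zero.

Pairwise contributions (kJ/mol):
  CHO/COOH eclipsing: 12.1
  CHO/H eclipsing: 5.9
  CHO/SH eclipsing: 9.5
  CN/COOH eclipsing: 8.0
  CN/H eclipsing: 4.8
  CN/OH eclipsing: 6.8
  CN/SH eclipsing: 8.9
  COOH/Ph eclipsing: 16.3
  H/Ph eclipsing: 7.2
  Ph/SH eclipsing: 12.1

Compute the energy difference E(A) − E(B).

A is eclipsed. SH at 0° is eclipsed with Ph at 0° (12.1); COOH at 120° is eclipsed with CN at 120° (8.0); H at 240° is eclipsed with CHO at 240° (5.9). Total 26.0 kJ/mol.
B is eclipsed. SH at 0° is eclipsed with CHO at 0° (9.5); COOH at 120° is eclipsed with Ph at 120° (16.3); H at 240° is eclipsed with CN at 240° (4.8). Total 30.6 kJ/mol.
E(A) − E(B) = 26.0 − 30.6 = -4.6 kJ/mol.

-4.6 kJ/mol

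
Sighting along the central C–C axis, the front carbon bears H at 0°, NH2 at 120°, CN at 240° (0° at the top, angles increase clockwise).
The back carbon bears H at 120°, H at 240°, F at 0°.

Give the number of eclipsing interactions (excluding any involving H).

0

Every eclipsing pair involves H, so the count is 0.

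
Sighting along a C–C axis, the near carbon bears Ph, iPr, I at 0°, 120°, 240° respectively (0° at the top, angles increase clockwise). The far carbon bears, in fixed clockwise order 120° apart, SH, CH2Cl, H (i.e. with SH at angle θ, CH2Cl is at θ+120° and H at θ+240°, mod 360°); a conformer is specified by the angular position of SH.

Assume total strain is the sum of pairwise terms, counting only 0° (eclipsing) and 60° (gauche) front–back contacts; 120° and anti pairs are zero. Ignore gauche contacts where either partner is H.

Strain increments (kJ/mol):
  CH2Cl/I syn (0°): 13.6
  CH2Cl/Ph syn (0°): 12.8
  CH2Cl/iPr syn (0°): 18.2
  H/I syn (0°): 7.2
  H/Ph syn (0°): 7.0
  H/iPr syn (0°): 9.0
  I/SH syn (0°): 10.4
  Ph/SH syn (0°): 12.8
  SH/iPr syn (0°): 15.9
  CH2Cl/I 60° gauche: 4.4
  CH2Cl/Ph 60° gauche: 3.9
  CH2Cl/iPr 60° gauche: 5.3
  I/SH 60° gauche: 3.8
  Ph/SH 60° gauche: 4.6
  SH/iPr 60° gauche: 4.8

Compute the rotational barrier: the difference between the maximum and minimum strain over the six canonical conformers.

21.3 kJ/mol

SH at 0° (eclipsed): Ph(0°)/SH(0°) eclipsed 12.8; iPr(120°)/CH2Cl(120°) eclipsed 18.2; I(240°)/H(240°) eclipsed 7.2 → 38.2 kJ/mol.
SH at 60° (staggered): Ph(0°)/SH(60°) gauche 4.6; iPr(120°)/SH(60°) gauche 4.8; iPr(120°)/CH2Cl(180°) gauche 5.3; I(240°)/CH2Cl(180°) gauche 4.4 → 19.1 kJ/mol.
SH at 120° (eclipsed): Ph(0°)/H(0°) eclipsed 7.0; iPr(120°)/SH(120°) eclipsed 15.9; I(240°)/CH2Cl(240°) eclipsed 13.6 → 36.5 kJ/mol.
SH at 180° (staggered): Ph(0°)/CH2Cl(300°) gauche 3.9; iPr(120°)/SH(180°) gauche 4.8; I(240°)/SH(180°) gauche 3.8; I(240°)/CH2Cl(300°) gauche 4.4 → 16.9 kJ/mol.
SH at 240° (eclipsed): Ph(0°)/CH2Cl(0°) eclipsed 12.8; iPr(120°)/H(120°) eclipsed 9.0; I(240°)/SH(240°) eclipsed 10.4 → 32.2 kJ/mol.
SH at 300° (staggered): Ph(0°)/SH(300°) gauche 4.6; Ph(0°)/CH2Cl(60°) gauche 3.9; iPr(120°)/CH2Cl(60°) gauche 5.3; I(240°)/SH(300°) gauche 3.8 → 17.6 kJ/mol.
Max at 0° (38.2 kJ/mol), min at 180° (16.9 kJ/mol); barrier = 21.3 kJ/mol.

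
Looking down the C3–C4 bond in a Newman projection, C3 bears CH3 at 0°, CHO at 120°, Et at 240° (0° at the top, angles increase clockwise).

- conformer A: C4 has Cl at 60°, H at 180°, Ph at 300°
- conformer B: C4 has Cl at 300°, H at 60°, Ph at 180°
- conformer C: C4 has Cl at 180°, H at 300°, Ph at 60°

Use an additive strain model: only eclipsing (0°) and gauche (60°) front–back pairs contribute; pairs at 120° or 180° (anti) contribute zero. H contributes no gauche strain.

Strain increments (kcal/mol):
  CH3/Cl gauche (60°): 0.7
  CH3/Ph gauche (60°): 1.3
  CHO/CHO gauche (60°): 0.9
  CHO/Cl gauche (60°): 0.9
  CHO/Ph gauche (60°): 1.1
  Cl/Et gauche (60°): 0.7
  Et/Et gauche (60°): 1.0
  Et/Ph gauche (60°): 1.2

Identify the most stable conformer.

B

A (staggered): CH3–Cl gauche, CH3–Ph gauche, CHO–Cl gauche, Et–Ph gauche; 0.7 + 1.3 + 0.9 + 1.2 = 4.1 kcal/mol.
B (staggered): CH3–Cl gauche, CHO–Ph gauche, Et–Cl gauche, Et–Ph gauche; 0.7 + 1.1 + 0.7 + 1.2 = 3.7 kcal/mol.
C (staggered): CH3–Ph gauche, CHO–Cl gauche, CHO–Ph gauche, Et–Cl gauche; 1.3 + 0.9 + 1.1 + 0.7 = 4.0 kcal/mol.
B has the lowest total (3.7 kcal/mol).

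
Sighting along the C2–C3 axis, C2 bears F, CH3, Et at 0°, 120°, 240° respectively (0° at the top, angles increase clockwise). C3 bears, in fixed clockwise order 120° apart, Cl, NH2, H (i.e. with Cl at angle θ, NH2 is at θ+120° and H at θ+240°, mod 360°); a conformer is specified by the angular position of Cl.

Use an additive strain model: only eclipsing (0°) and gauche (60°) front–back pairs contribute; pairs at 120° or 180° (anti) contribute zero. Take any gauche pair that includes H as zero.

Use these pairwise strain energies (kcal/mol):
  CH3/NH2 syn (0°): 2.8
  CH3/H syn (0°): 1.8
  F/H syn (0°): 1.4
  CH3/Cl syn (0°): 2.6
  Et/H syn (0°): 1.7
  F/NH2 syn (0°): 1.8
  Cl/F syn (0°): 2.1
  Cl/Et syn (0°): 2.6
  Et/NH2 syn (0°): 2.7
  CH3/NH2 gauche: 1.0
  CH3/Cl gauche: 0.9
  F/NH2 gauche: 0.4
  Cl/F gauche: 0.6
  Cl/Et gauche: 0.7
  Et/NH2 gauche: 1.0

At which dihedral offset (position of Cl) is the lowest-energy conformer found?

300°

Cl at 0° (eclipsed): F–Cl eclipsed, CH3–NH2 eclipsed, Et–H eclipsed; 2.1 + 2.8 + 1.7 = 6.6 kcal/mol.
Cl at 60° (staggered): F–Cl gauche, CH3–Cl gauche, CH3–NH2 gauche, Et–NH2 gauche; 0.6 + 0.9 + 1.0 + 1.0 = 3.5 kcal/mol.
Cl at 120° (eclipsed): F–H eclipsed, CH3–Cl eclipsed, Et–NH2 eclipsed; 1.4 + 2.6 + 2.7 = 6.7 kcal/mol.
Cl at 180° (staggered): F–NH2 gauche, CH3–Cl gauche, Et–Cl gauche, Et–NH2 gauche; 0.4 + 0.9 + 0.7 + 1.0 = 3.0 kcal/mol.
Cl at 240° (eclipsed): F–NH2 eclipsed, CH3–H eclipsed, Et–Cl eclipsed; 1.8 + 1.8 + 2.6 = 6.2 kcal/mol.
Cl at 300° (staggered): F–Cl gauche, F–NH2 gauche, CH3–NH2 gauche, Et–Cl gauche; 0.6 + 0.4 + 1.0 + 0.7 = 2.7 kcal/mol.
The minimum (2.7 kcal/mol) occurs with Cl at 300°.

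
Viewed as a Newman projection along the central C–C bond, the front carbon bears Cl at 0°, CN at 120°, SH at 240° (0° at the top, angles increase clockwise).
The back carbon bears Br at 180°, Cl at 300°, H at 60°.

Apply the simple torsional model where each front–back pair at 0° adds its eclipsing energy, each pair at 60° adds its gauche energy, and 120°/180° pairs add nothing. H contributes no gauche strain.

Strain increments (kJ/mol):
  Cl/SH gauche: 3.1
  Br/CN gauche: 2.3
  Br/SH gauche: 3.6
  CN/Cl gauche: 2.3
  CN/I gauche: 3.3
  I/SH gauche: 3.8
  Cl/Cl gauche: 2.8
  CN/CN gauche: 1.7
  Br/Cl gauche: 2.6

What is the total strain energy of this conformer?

11.8 kJ/mol

This conformer (staggered): Cl(0°)/Cl(300°) gauche 2.8; CN(120°)/Br(180°) gauche 2.3; SH(240°)/Br(180°) gauche 3.6; SH(240°)/Cl(300°) gauche 3.1 → 11.8 kJ/mol.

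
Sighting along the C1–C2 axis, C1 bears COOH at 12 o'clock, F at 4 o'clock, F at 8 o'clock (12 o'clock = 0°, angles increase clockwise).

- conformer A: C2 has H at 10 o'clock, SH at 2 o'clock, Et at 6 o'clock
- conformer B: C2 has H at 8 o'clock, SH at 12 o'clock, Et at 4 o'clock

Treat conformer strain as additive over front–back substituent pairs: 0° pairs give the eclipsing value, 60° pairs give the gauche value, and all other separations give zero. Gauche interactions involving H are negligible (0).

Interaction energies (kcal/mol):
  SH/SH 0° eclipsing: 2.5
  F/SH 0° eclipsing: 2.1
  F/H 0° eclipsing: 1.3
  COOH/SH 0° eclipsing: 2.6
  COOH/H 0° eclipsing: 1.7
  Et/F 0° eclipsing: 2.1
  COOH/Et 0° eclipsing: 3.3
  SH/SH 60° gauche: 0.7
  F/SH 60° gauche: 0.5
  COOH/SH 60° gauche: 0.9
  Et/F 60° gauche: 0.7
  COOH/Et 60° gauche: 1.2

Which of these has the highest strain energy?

B

A (staggered): COOH–SH gauche, F–SH gauche, F–Et gauche, F–Et gauche; 0.9 + 0.5 + 0.7 + 0.7 = 2.8 kcal/mol.
B (eclipsed): COOH–SH eclipsed, F–Et eclipsed, F–H eclipsed; 2.6 + 2.1 + 1.3 = 6.0 kcal/mol.
B has the highest total (6.0 kcal/mol).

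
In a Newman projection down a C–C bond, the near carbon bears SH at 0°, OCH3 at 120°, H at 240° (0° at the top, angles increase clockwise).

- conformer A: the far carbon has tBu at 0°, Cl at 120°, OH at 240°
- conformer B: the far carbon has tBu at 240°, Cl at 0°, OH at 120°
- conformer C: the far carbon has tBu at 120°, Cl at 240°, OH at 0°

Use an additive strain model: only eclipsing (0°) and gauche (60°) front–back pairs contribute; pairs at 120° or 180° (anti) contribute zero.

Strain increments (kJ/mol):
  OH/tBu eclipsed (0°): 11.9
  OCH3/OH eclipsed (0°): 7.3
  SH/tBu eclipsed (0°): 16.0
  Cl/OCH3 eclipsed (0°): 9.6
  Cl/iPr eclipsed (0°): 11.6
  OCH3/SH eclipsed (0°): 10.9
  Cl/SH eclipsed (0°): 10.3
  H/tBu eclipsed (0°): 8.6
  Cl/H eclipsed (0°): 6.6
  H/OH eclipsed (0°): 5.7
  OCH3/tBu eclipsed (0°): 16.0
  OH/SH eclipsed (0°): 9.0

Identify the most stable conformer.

B

A (eclipsed): SH–tBu eclipsed, OCH3–Cl eclipsed, H–OH eclipsed; 16.0 + 9.6 + 5.7 = 31.3 kJ/mol.
B (eclipsed): SH–Cl eclipsed, OCH3–OH eclipsed, H–tBu eclipsed; 10.3 + 7.3 + 8.6 = 26.2 kJ/mol.
C (eclipsed): SH–OH eclipsed, OCH3–tBu eclipsed, H–Cl eclipsed; 9.0 + 16.0 + 6.6 = 31.6 kJ/mol.
B has the lowest total (26.2 kJ/mol).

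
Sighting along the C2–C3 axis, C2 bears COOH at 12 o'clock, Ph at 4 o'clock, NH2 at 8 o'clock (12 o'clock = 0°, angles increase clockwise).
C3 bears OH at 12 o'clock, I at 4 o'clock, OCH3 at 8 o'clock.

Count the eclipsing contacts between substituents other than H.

3

Non-H eclipsing pairs: COOH(0°)/OH(0°); Ph(120°)/I(120°); NH2(240°)/OCH3(240°) — 3 interactions.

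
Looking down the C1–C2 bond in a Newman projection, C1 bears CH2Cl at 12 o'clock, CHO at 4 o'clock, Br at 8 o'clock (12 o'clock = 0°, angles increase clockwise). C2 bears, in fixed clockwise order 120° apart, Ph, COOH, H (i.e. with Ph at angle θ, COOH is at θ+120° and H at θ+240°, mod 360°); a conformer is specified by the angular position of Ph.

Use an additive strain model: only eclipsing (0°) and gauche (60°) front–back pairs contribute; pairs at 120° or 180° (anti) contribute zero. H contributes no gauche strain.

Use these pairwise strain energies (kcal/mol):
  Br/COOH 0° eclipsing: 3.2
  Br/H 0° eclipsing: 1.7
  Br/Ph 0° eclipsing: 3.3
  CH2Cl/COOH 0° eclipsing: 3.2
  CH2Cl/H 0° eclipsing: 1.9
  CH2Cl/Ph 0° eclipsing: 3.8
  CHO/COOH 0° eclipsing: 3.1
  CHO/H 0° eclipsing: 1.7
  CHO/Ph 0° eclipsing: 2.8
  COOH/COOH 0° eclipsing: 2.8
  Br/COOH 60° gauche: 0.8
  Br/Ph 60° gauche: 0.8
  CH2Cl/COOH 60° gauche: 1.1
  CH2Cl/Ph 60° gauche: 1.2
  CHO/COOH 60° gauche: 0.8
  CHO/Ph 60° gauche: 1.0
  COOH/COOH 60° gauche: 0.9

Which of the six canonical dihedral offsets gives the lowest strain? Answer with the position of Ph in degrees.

Ph at 0° (eclipsed): CH2Cl–Ph eclipsed, CHO–COOH eclipsed, Br–H eclipsed; 3.8 + 3.1 + 1.7 = 8.6 kcal/mol.
Ph at 60° (staggered): CH2Cl–Ph gauche, CHO–Ph gauche, CHO–COOH gauche, Br–COOH gauche; 1.2 + 1.0 + 0.8 + 0.8 = 3.8 kcal/mol.
Ph at 120° (eclipsed): CH2Cl–H eclipsed, CHO–Ph eclipsed, Br–COOH eclipsed; 1.9 + 2.8 + 3.2 = 7.9 kcal/mol.
Ph at 180° (staggered): CH2Cl–COOH gauche, CHO–Ph gauche, Br–Ph gauche, Br–COOH gauche; 1.1 + 1.0 + 0.8 + 0.8 = 3.7 kcal/mol.
Ph at 240° (eclipsed): CH2Cl–COOH eclipsed, CHO–H eclipsed, Br–Ph eclipsed; 3.2 + 1.7 + 3.3 = 8.2 kcal/mol.
Ph at 300° (staggered): CH2Cl–Ph gauche, CH2Cl–COOH gauche, CHO–COOH gauche, Br–Ph gauche; 1.2 + 1.1 + 0.8 + 0.8 = 3.9 kcal/mol.
The minimum (3.7 kcal/mol) occurs with Ph at 180°.

180°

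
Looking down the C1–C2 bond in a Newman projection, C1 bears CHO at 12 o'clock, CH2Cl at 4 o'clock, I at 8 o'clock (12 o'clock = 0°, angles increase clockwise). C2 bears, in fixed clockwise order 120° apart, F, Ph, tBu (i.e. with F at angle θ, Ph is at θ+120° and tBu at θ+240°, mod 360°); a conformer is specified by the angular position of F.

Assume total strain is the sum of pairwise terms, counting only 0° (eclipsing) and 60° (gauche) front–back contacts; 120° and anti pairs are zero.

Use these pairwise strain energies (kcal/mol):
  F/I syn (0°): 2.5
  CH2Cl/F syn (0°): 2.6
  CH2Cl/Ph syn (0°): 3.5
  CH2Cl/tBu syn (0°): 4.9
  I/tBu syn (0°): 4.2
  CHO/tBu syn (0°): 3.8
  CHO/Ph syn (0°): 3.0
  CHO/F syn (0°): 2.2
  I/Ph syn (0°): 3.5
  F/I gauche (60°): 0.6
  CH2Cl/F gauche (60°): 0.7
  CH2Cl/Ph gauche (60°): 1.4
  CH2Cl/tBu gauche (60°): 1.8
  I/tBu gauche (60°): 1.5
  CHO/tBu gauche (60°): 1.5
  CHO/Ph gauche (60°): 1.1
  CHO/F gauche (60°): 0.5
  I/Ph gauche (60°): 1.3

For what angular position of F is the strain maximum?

F at 0° (eclipsed): CHO–F eclipsed, CH2Cl–Ph eclipsed, I–tBu eclipsed; 2.2 + 3.5 + 4.2 = 9.9 kcal/mol.
F at 60° (staggered): CHO–F gauche, CHO–tBu gauche, CH2Cl–F gauche, CH2Cl–Ph gauche, I–Ph gauche, I–tBu gauche; 0.5 + 1.5 + 0.7 + 1.4 + 1.3 + 1.5 = 6.9 kcal/mol.
F at 120° (eclipsed): CHO–tBu eclipsed, CH2Cl–F eclipsed, I–Ph eclipsed; 3.8 + 2.6 + 3.5 = 9.9 kcal/mol.
F at 180° (staggered): CHO–Ph gauche, CHO–tBu gauche, CH2Cl–F gauche, CH2Cl–tBu gauche, I–F gauche, I–Ph gauche; 1.1 + 1.5 + 0.7 + 1.8 + 0.6 + 1.3 = 7.0 kcal/mol.
F at 240° (eclipsed): CHO–Ph eclipsed, CH2Cl–tBu eclipsed, I–F eclipsed; 3.0 + 4.9 + 2.5 = 10.4 kcal/mol.
F at 300° (staggered): CHO–F gauche, CHO–Ph gauche, CH2Cl–Ph gauche, CH2Cl–tBu gauche, I–F gauche, I–tBu gauche; 0.5 + 1.1 + 1.4 + 1.8 + 0.6 + 1.5 = 6.9 kcal/mol.
The maximum (10.4 kcal/mol) occurs with F at 240°.

240°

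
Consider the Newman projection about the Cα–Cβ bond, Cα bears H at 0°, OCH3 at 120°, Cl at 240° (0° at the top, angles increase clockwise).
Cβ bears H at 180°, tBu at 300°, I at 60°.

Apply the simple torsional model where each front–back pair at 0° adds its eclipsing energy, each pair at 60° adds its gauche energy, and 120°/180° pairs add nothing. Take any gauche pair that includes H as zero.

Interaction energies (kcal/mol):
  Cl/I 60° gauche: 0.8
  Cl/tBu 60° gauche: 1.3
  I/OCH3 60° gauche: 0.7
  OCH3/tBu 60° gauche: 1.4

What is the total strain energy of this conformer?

This conformer (staggered): OCH3(120°)/I(60°) gauche 0.7; Cl(240°)/tBu(300°) gauche 1.3 → 2.0 kcal/mol.

2.0 kcal/mol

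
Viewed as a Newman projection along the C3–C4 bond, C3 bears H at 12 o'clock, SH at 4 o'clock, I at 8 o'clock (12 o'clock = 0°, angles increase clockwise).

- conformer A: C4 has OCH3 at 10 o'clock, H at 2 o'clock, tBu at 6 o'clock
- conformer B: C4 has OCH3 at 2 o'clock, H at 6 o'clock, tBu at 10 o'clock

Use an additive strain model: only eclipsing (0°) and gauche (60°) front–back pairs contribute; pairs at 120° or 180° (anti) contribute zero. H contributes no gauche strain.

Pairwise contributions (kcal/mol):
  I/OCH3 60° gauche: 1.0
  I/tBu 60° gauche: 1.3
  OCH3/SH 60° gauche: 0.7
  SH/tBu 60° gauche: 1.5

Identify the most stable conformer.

B

A is staggered. SH at 120° is gauche with tBu at 180° (1.5); I at 240° is gauche with OCH3 at 300° (1.0); I at 240° is gauche with tBu at 180° (1.3). Total 3.8 kcal/mol.
B is staggered. SH at 120° is gauche with OCH3 at 60° (0.7); I at 240° is gauche with tBu at 300° (1.3). Total 2.0 kcal/mol.
B has the lowest total (2.0 kcal/mol).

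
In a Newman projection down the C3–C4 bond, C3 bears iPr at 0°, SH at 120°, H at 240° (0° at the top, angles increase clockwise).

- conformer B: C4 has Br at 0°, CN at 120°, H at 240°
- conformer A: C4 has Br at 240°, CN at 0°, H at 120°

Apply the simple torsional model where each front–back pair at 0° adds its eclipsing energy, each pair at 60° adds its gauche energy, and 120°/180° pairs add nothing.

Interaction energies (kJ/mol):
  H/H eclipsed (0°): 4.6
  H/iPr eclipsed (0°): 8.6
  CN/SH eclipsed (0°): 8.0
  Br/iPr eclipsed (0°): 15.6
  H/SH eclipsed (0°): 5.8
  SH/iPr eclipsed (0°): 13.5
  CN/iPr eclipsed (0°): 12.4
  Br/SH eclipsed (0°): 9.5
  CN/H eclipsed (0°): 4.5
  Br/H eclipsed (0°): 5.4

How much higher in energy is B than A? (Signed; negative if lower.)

B (eclipsed): iPr(0°)/Br(0°) eclipsed 15.6; SH(120°)/CN(120°) eclipsed 8.0; H(240°)/H(240°) eclipsed 4.6 → 28.2 kJ/mol.
A (eclipsed): iPr(0°)/CN(0°) eclipsed 12.4; SH(120°)/H(120°) eclipsed 5.8; H(240°)/Br(240°) eclipsed 5.4 → 23.6 kJ/mol.
E(B) − E(A) = 28.2 − 23.6 = +4.6 kJ/mol.

+4.6 kJ/mol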